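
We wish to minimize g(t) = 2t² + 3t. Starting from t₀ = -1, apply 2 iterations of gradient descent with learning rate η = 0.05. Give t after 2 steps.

g′(t) = 4t + 3
t₁ = -1 − 0.05·(-1) = -0.95
t₂ = -0.95 − 0.05·(-0.8) = -0.91

-0.91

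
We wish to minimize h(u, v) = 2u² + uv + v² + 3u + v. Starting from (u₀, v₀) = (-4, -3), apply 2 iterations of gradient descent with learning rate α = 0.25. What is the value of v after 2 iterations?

∇h = (4u + v + 3, u + 2v + 1)
(u₁, v₁) = (-4, -3) − 0.25·(-16, -9) = (0, -0.75)
(u₂, v₂) = (0, -0.75) − 0.25·(2.25, -0.5) = (-0.5625, -0.625)
v = -0.625

-0.625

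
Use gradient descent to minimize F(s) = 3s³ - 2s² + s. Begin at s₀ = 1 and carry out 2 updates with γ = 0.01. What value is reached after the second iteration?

F′(s) = 9s² - 4s + 1
Step 1: F′(1) = 6; s₁ = 1 − 0.01·6 = 0.94
Step 2: F′(0.94) = 5.1924; s₂ = 0.94 − 0.01·5.1924 = 0.888076

0.888076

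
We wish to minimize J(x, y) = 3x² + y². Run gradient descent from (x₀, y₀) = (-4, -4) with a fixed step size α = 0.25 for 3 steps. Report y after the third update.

∇J = (6x, 2y)
Step 1: at (-4, -4), ∇J = (-24, -8) → (-4, -4) − 0.25·(-24, -8) = (2, -2)
Step 2: at (2, -2), ∇J = (12, -4) → (2, -2) − 0.25·(12, -4) = (-1, -1)
Step 3: at (-1, -1), ∇J = (-6, -2) → (-1, -1) − 0.25·(-6, -2) = (0.5, -0.5)
y = -0.5

-0.5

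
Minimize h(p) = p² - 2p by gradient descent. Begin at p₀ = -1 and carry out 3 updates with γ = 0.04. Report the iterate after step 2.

h′(p) = 2p - 2
p₁ = -1 − 0.04·(-4) = -0.84
p₂ = -0.84 − 0.04·(-3.68) = -0.6928

-0.6928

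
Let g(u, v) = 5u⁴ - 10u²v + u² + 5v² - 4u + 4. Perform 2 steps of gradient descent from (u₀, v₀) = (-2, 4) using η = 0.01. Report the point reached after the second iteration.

(-1.9620224, 3.96864)

∇g = (20u³ - 20uv + 2u - 4, -10u² + 10v)
Step 1: at (-2, 4), ∇g = (-8, 0) → (-2, 4) − 0.01·(-8, 0) = (-1.92, 4)
Step 2: at (-1.92, 4), ∇g = (4.20224, 3.136) → (-1.92, 4) − 0.01·(4.20224, 3.136) = (-1.9620224, 3.96864)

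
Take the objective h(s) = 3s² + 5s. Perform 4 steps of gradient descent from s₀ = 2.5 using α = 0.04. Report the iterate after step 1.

1.7

h′(s) = 6s + 5
s₁ = 2.5 − 0.04·20 = 1.7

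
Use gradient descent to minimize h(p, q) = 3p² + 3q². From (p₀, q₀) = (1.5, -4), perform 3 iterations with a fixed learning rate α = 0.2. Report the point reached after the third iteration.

∇h = (6p, 6q)
(p₁, q₁) = (1.5, -4) − 0.2·(9, -24) = (-0.3, 0.8)
(p₂, q₂) = (-0.3, 0.8) − 0.2·(-1.8, 4.8) = (0.06, -0.16)
(p₃, q₃) = (0.06, -0.16) − 0.2·(0.36, -0.96) = (-0.012, 0.032)

(-0.012, 0.032)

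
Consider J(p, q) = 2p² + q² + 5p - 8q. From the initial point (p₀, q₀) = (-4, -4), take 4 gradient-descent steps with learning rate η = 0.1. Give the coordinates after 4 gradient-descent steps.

(-1.6064, 0.7232)

∇J = (4p + 5, 2q - 8)
Step 1: at (-4, -4), ∇J = (-11, -16) → (-4, -4) − 0.1·(-11, -16) = (-2.9, -2.4)
Step 2: at (-2.9, -2.4), ∇J = (-6.6, -12.8) → (-2.9, -2.4) − 0.1·(-6.6, -12.8) = (-2.24, -1.12)
Step 3: at (-2.24, -1.12), ∇J = (-3.96, -10.24) → (-2.24, -1.12) − 0.1·(-3.96, -10.24) = (-1.844, -0.096)
Step 4: at (-1.844, -0.096), ∇J = (-2.376, -8.192) → (-1.844, -0.096) − 0.1·(-2.376, -8.192) = (-1.6064, 0.7232)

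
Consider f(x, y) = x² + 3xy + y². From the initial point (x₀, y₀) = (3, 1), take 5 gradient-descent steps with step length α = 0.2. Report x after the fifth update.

∇f = (2x + 3y, 3x + 2y)
Step 1: at (3, 1), ∇f = (9, 11) → (3, 1) − 0.2·(9, 11) = (1.2, -1.2)
Step 2: at (1.2, -1.2), ∇f = (-1.2, 1.2) → (1.2, -1.2) − 0.2·(-1.2, 1.2) = (1.44, -1.44)
Step 3: at (1.44, -1.44), ∇f = (-1.44, 1.44) → (1.44, -1.44) − 0.2·(-1.44, 1.44) = (1.728, -1.728)
Step 4: at (1.728, -1.728), ∇f = (-1.728, 1.728) → (1.728, -1.728) − 0.2·(-1.728, 1.728) = (2.0736, -2.0736)
Step 5: at (2.0736, -2.0736), ∇f = (-2.0736, 2.0736) → (2.0736, -2.0736) − 0.2·(-2.0736, 2.0736) = (2.48832, -2.48832)
x = 2.48832

2.48832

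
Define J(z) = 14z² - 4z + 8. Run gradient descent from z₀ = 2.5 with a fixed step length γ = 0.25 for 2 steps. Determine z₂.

85

J′(z) = 28z - 4
Step 1: J′(2.5) = 66; z₁ = 2.5 − 0.25·66 = -14
Step 2: J′(-14) = -396; z₂ = -14 − 0.25·(-396) = 85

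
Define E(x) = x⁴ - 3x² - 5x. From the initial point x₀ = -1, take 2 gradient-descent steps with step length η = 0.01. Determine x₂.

-0.94169308

E′(x) = 4x³ - 6x - 5
Step 1: E′(-1) = -3; x₁ = -1 − 0.01·(-3) = -0.97
Step 2: E′(-0.97) = -2.830692; x₂ = -0.97 − 0.01·(-2.830692) = -0.94169308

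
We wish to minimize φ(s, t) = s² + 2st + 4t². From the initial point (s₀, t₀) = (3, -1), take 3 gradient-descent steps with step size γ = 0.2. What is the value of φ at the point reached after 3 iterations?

∇φ = (2s + 2t, 2s + 8t)
(s₁, t₁) = (3, -1) − 0.2·(4, -2) = (2.2, -0.6)
(s₂, t₂) = (2.2, -0.6) − 0.2·(3.2, -0.4) = (1.56, -0.52)
(s₃, t₃) = (1.56, -0.52) − 0.2·(2.08, -1.04) = (1.144, -0.312)
φ(1.144, -0.312) = 0.984256

0.984256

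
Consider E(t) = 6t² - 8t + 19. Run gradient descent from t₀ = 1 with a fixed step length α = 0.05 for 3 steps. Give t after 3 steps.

E′(t) = 12t - 8
Step 1: E′(1) = 4; t₁ = 1 − 0.05·4 = 0.8
Step 2: E′(0.8) = 1.6; t₂ = 0.8 − 0.05·1.6 = 0.72
Step 3: E′(0.72) = 0.64; t₃ = 0.72 − 0.05·0.64 = 0.688

0.688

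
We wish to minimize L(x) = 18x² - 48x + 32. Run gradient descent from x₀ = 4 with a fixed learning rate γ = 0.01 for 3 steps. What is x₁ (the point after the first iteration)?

3.04

L′(x) = 36x - 48
x₁ = 4 − 0.01·96 = 3.04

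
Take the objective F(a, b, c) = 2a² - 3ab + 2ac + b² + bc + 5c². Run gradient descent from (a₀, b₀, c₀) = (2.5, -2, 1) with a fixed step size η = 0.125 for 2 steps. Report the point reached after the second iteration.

(0.0234375, -0.34375, 0.1796875)

∇F = (4a - 3b + 2c, -3a + 2b + c, 2a + b + 10c)
(a₁, b₁, c₁) = (2.5, -2, 1) − 0.125·(18, -10.5, 13) = (0.25, -0.6875, -0.625)
(a₂, b₂, c₂) = (0.25, -0.6875, -0.625) − 0.125·(1.8125, -2.75, -6.4375) = (0.0234375, -0.34375, 0.1796875)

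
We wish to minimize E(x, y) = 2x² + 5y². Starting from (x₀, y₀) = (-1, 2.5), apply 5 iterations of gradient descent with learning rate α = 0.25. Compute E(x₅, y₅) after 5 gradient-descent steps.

1802.032470703125

∇E = (4x, 10y)
Step 1: at (-1, 2.5), ∇E = (-4, 25) → (-1, 2.5) − 0.25·(-4, 25) = (0, -3.75)
Step 2: at (0, -3.75), ∇E = (0, -37.5) → (0, -3.75) − 0.25·(0, -37.5) = (0, 5.625)
Step 3: at (0, 5.625), ∇E = (0, 56.25) → (0, 5.625) − 0.25·(0, 56.25) = (0, -8.4375)
Step 4: at (0, -8.4375), ∇E = (0, -84.375) → (0, -8.4375) − 0.25·(0, -84.375) = (0, 12.65625)
Step 5: at (0, 12.65625), ∇E = (0, 126.5625) → (0, 12.65625) − 0.25·(0, 126.5625) = (0, -18.984375)
E(0, -18.984375) = 1802.032470703125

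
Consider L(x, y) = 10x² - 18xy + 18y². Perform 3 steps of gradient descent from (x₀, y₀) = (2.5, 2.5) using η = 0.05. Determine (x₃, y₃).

(1.6425, -1.2575)

∇L = (20x - 18y, -18x + 36y)
Step 1: at (2.5, 2.5), ∇L = (5, 45) → (2.5, 2.5) − 0.05·(5, 45) = (2.25, 0.25)
Step 2: at (2.25, 0.25), ∇L = (40.5, -31.5) → (2.25, 0.25) − 0.05·(40.5, -31.5) = (0.225, 1.825)
Step 3: at (0.225, 1.825), ∇L = (-28.35, 61.65) → (0.225, 1.825) − 0.05·(-28.35, 61.65) = (1.6425, -1.2575)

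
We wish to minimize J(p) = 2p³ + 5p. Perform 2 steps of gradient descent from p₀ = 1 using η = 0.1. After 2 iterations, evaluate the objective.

J′(p) = 6p² + 5
p₁ = 1 − 0.1·11 = -0.1
p₂ = -0.1 − 0.1·5.06 = -0.606
J(-0.606) = -3.475090032

-3.475090032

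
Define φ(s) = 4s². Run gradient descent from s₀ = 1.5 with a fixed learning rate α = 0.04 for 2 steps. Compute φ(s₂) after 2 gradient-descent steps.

1.92432384

φ′(s) = 8s
Step 1: φ′(1.5) = 12; s₁ = 1.5 − 0.04·12 = 1.02
Step 2: φ′(1.02) = 8.16; s₂ = 1.02 − 0.04·8.16 = 0.6936
φ(0.6936) = 1.92432384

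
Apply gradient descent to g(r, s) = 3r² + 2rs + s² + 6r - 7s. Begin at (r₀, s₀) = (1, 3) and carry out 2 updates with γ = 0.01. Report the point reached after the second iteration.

(0.651, 2.9838)

∇g = (6r + 2s + 6, 2r + 2s - 7)
Step 1: at (1, 3), ∇g = (18, 1) → (1, 3) − 0.01·(18, 1) = (0.82, 2.99)
Step 2: at (0.82, 2.99), ∇g = (16.9, 0.62) → (0.82, 2.99) − 0.01·(16.9, 0.62) = (0.651, 2.9838)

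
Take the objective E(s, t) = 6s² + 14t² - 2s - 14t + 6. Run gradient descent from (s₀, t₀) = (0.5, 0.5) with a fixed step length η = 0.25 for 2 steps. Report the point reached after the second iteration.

(1.5, 0.5)

∇E = (12s - 2, 28t - 14)
(s₁, t₁) = (0.5, 0.5) − 0.25·(4, 0) = (-0.5, 0.5)
(s₂, t₂) = (-0.5, 0.5) − 0.25·(-8, 0) = (1.5, 0.5)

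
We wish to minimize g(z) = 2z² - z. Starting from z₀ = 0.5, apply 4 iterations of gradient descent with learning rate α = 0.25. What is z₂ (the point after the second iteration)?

0.25

g′(z) = 4z - 1
Step 1: g′(0.5) = 1; z₁ = 0.5 − 0.25·1 = 0.25
Step 2: g′(0.25) = 0; z₂ = 0.25 − 0.25·0 = 0.25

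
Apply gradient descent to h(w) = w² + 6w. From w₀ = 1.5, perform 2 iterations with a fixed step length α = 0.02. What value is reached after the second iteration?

h′(w) = 2w + 6
Step 1: h′(1.5) = 9; w₁ = 1.5 − 0.02·9 = 1.32
Step 2: h′(1.32) = 8.64; w₂ = 1.32 − 0.02·8.64 = 1.1472

1.1472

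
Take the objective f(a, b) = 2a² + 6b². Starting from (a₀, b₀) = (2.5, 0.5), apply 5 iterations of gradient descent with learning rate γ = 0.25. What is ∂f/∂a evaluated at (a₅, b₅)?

0

∇f = (4a, 12b)
Step 1: at (2.5, 0.5), ∇f = (10, 6) → (2.5, 0.5) − 0.25·(10, 6) = (0, -1)
Step 2: at (0, -1), ∇f = (0, -12) → (0, -1) − 0.25·(0, -12) = (0, 2)
Step 3: at (0, 2), ∇f = (0, 24) → (0, 2) − 0.25·(0, 24) = (0, -4)
Step 4: at (0, -4), ∇f = (0, -48) → (0, -4) − 0.25·(0, -48) = (0, 8)
Step 5: at (0, 8), ∇f = (0, 96) → (0, 8) − 0.25·(0, 96) = (0, -16)
∂f/∂a at (0, -16) = 0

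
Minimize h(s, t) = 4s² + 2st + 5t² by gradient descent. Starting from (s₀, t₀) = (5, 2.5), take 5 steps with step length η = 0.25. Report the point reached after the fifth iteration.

∇h = (8s + 2t, 2s + 10t)
Step 1: at (5, 2.5), ∇h = (45, 35) → (5, 2.5) − 0.25·(45, 35) = (-6.25, -6.25)
Step 2: at (-6.25, -6.25), ∇h = (-62.5, -75) → (-6.25, -6.25) − 0.25·(-62.5, -75) = (9.375, 12.5)
Step 3: at (9.375, 12.5), ∇h = (100, 143.75) → (9.375, 12.5) − 0.25·(100, 143.75) = (-15.625, -23.4375)
Step 4: at (-15.625, -23.4375), ∇h = (-171.875, -265.625) → (-15.625, -23.4375) − 0.25·(-171.875, -265.625) = (27.34375, 42.96875)
Step 5: at (27.34375, 42.96875), ∇h = (304.6875, 484.375) → (27.34375, 42.96875) − 0.25·(304.6875, 484.375) = (-48.828125, -78.125)

(-48.828125, -78.125)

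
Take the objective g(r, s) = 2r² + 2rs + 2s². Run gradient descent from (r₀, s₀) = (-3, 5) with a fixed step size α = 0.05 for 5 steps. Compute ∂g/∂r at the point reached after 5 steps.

∇g = (4r + 2s, 2r + 4s)
(r₁, s₁) = (-3, 5) − 0.05·(-2, 14) = (-2.9, 4.3)
(r₂, s₂) = (-2.9, 4.3) − 0.05·(-3, 11.4) = (-2.75, 3.73)
(r₃, s₃) = (-2.75, 3.73) − 0.05·(-3.54, 9.42) = (-2.573, 3.259)
(r₄, s₄) = (-2.573, 3.259) − 0.05·(-3.774, 7.89) = (-2.3843, 2.8645)
(r₅, s₅) = (-2.3843, 2.8645) − 0.05·(-3.8082, 6.6894) = (-2.19389, 2.53003)
∂g/∂r at (-2.19389, 2.53003) = -3.7155

-3.7155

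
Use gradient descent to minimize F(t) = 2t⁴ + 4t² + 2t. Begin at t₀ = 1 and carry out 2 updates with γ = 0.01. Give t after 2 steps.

F′(t) = 8t³ + 8t + 2
t₁ = 1 − 0.01·18 = 0.82
t₂ = 0.82 − 0.01·12.970944 = 0.69029056

0.69029056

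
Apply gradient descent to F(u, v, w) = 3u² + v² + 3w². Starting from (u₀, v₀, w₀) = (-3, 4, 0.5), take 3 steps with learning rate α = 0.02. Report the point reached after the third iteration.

(-2.044416, 3.538944, 0.340736)

∇F = (6u, 2v, 6w)
(u₁, v₁, w₁) = (-3, 4, 0.5) − 0.02·(-18, 8, 3) = (-2.64, 3.84, 0.44)
(u₂, v₂, w₂) = (-2.64, 3.84, 0.44) − 0.02·(-15.84, 7.68, 2.64) = (-2.3232, 3.6864, 0.3872)
(u₃, v₃, w₃) = (-2.3232, 3.6864, 0.3872) − 0.02·(-13.9392, 7.3728, 2.3232) = (-2.044416, 3.538944, 0.340736)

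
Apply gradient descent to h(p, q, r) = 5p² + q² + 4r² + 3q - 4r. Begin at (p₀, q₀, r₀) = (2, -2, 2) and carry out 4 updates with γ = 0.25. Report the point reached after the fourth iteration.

(10.125, -1.53125, 2)

∇h = (10p, 2q + 3, 8r - 4)
Step 1: at (2, -2, 2), ∇h = (20, -1, 12) → (2, -2, 2) − 0.25·(20, -1, 12) = (-3, -1.75, -1)
Step 2: at (-3, -1.75, -1), ∇h = (-30, -0.5, -12) → (-3, -1.75, -1) − 0.25·(-30, -0.5, -12) = (4.5, -1.625, 2)
Step 3: at (4.5, -1.625, 2), ∇h = (45, -0.25, 12) → (4.5, -1.625, 2) − 0.25·(45, -0.25, 12) = (-6.75, -1.5625, -1)
Step 4: at (-6.75, -1.5625, -1), ∇h = (-67.5, -0.125, -12) → (-6.75, -1.5625, -1) − 0.25·(-67.5, -0.125, -12) = (10.125, -1.53125, 2)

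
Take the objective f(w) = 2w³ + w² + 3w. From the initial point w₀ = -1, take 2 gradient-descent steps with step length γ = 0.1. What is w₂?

-3.394

f′(w) = 6w² + 2w + 3
Step 1: f′(-1) = 7; w₁ = -1 − 0.1·7 = -1.7
Step 2: f′(-1.7) = 16.94; w₂ = -1.7 − 0.1·16.94 = -3.394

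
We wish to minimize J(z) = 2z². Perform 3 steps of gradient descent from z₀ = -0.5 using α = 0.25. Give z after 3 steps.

0

J′(z) = 4z
Step 1: J′(-0.5) = -2; z₁ = -0.5 − 0.25·(-2) = 0
Step 2: J′(0) = 0; z₂ = 0 − 0.25·0 = 0
Step 3: J′(0) = 0; z₃ = 0 − 0.25·0 = 0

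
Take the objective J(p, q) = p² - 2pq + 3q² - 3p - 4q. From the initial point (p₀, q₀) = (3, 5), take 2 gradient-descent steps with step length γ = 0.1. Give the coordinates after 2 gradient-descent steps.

(3.86, 2.34)

∇J = (2p - 2q - 3, -2p + 6q - 4)
(p₁, q₁) = (3, 5) − 0.1·(-7, 20) = (3.7, 3)
(p₂, q₂) = (3.7, 3) − 0.1·(-1.6, 6.6) = (3.86, 2.34)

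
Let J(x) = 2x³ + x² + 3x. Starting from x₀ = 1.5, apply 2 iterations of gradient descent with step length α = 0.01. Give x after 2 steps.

J′(x) = 6x² + 2x + 3
Step 1: J′(1.5) = 19.5; x₁ = 1.5 − 0.01·19.5 = 1.305
Step 2: J′(1.305) = 15.82815; x₂ = 1.305 − 0.01·15.82815 = 1.1467185

1.1467185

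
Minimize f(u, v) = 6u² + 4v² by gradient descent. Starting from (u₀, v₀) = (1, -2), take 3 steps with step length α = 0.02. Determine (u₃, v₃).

∇f = (12u, 8v)
Step 1: at (1, -2), ∇f = (12, -16) → (1, -2) − 0.02·(12, -16) = (0.76, -1.68)
Step 2: at (0.76, -1.68), ∇f = (9.12, -13.44) → (0.76, -1.68) − 0.02·(9.12, -13.44) = (0.5776, -1.4112)
Step 3: at (0.5776, -1.4112), ∇f = (6.9312, -11.2896) → (0.5776, -1.4112) − 0.02·(6.9312, -11.2896) = (0.438976, -1.185408)

(0.438976, -1.185408)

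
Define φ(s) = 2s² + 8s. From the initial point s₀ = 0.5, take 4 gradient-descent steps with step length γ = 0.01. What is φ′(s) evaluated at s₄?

φ′(s) = 4s + 8
Step 1: φ′(0.5) = 10; s₁ = 0.5 − 0.01·10 = 0.4
Step 2: φ′(0.4) = 9.6; s₂ = 0.4 − 0.01·9.6 = 0.304
Step 3: φ′(0.304) = 9.216; s₃ = 0.304 − 0.01·9.216 = 0.21184
Step 4: φ′(0.21184) = 8.84736; s₄ = 0.21184 − 0.01·8.84736 = 0.1233664
φ′(s) at (0.1233664) = 8.4934656

8.4934656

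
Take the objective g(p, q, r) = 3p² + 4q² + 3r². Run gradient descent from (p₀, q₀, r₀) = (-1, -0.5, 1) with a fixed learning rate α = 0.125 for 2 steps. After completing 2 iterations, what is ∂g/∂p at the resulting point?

∇g = (6p, 8q, 6r)
(p₁, q₁, r₁) = (-1, -0.5, 1) − 0.125·(-6, -4, 6) = (-0.25, 0, 0.25)
(p₂, q₂, r₂) = (-0.25, 0, 0.25) − 0.125·(-1.5, 0, 1.5) = (-0.0625, 0, 0.0625)
∂g/∂p at (-0.0625, 0, 0.0625) = -0.375

-0.375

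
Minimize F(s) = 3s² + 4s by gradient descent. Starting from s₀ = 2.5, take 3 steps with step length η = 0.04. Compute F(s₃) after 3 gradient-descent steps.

F′(s) = 6s + 4
s₁ = 2.5 − 0.04·19 = 1.74
s₂ = 1.74 − 0.04·14.44 = 1.1624
s₃ = 1.1624 − 0.04·10.9744 = 0.723424
F(0.723424) = 4.463722851328

4.463722851328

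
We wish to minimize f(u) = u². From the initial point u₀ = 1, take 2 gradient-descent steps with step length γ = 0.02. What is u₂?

f′(u) = 2u
u₁ = 1 − 0.02·2 = 0.96
u₂ = 0.96 − 0.02·1.92 = 0.9216

0.9216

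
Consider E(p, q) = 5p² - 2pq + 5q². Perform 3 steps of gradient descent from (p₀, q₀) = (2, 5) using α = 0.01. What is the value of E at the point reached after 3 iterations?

∇E = (10p - 2q, -2p + 10q)
Step 1: at (2, 5), ∇E = (10, 46) → (2, 5) − 0.01·(10, 46) = (1.9, 4.54)
Step 2: at (1.9, 4.54), ∇E = (9.92, 41.6) → (1.9, 4.54) − 0.01·(9.92, 41.6) = (1.8008, 4.124)
Step 3: at (1.8008, 4.124), ∇E = (9.76, 37.6384) → (1.8008, 4.124) − 0.01·(9.76, 37.6384) = (1.7032, 3.747616)
E(1.7032, 3.747616) = 71.96170047488

71.96170047488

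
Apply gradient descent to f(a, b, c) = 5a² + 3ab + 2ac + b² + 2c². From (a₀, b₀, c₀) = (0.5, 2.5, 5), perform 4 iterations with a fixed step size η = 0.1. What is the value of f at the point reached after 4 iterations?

∇f = (10a + 3b + 2c, 3a + 2b, 2a + 4c)
Step 1: at (0.5, 2.5, 5), ∇f = (22.5, 6.5, 21) → (0.5, 2.5, 5) − 0.1·(22.5, 6.5, 21) = (-1.75, 1.85, 2.9)
Step 2: at (-1.75, 1.85, 2.9), ∇f = (-6.15, -1.55, 8.1) → (-1.75, 1.85, 2.9) − 0.1·(-6.15, -1.55, 8.1) = (-1.135, 2.005, 2.09)
Step 3: at (-1.135, 2.005, 2.09), ∇f = (-1.155, 0.605, 6.09) → (-1.135, 2.005, 2.09) − 0.1·(-1.155, 0.605, 6.09) = (-1.0195, 1.9445, 1.481)
Step 4: at (-1.0195, 1.9445, 1.481), ∇f = (-1.3995, 0.8305, 3.885) → (-1.0195, 1.9445, 1.481) − 0.1·(-1.3995, 0.8305, 3.885) = (-0.87955, 1.86145, 1.0925)
f(-0.87955, 1.86145, 1.0925) = 2.8866178225

2.8866178225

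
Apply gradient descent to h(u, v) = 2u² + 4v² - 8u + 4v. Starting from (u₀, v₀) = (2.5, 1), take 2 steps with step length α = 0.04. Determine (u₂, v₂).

∇h = (4u - 8, 8v + 4)
(u₁, v₁) = (2.5, 1) − 0.04·(2, 12) = (2.42, 0.52)
(u₂, v₂) = (2.42, 0.52) − 0.04·(1.68, 8.16) = (2.3528, 0.1936)

(2.3528, 0.1936)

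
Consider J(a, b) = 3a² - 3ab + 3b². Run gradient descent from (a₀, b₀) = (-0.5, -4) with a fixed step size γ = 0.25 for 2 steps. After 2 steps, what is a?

2.59375

∇J = (6a - 3b, -3a + 6b)
Step 1: at (-0.5, -4), ∇J = (9, -22.5) → (-0.5, -4) − 0.25·(9, -22.5) = (-2.75, 1.625)
Step 2: at (-2.75, 1.625), ∇J = (-21.375, 18) → (-2.75, 1.625) − 0.25·(-21.375, 18) = (2.59375, -2.875)
a = 2.59375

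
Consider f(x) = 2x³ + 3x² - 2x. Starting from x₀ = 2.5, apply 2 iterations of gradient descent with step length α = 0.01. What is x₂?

1.6564985

f′(x) = 6x² + 6x - 2
Step 1: f′(2.5) = 50.5; x₁ = 2.5 − 0.01·50.5 = 1.995
Step 2: f′(1.995) = 33.85015; x₂ = 1.995 − 0.01·33.85015 = 1.6564985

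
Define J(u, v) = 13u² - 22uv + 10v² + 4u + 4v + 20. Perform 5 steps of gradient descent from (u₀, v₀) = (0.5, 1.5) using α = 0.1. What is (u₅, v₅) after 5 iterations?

∇J = (26u - 22v + 4, -22u + 20v + 4)
Step 1: at (0.5, 1.5), ∇J = (-16, 23) → (0.5, 1.5) − 0.1·(-16, 23) = (2.1, -0.8)
Step 2: at (2.1, -0.8), ∇J = (76.2, -58.2) → (2.1, -0.8) − 0.1·(76.2, -58.2) = (-5.52, 5.02)
Step 3: at (-5.52, 5.02), ∇J = (-249.96, 225.84) → (-5.52, 5.02) − 0.1·(-249.96, 225.84) = (19.476, -17.564)
Step 4: at (19.476, -17.564), ∇J = (896.784, -775.752) → (19.476, -17.564) − 0.1·(896.784, -775.752) = (-70.2024, 60.0112)
Step 5: at (-70.2024, 60.0112), ∇J = (-3141.5088, 2748.6768) → (-70.2024, 60.0112) − 0.1·(-3141.5088, 2748.6768) = (243.94848, -214.85648)

(243.94848, -214.85648)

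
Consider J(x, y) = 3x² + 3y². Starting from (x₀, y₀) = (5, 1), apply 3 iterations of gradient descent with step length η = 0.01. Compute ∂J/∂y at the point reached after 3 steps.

4.983504

∇J = (6x, 6y)
(x₁, y₁) = (5, 1) − 0.01·(30, 6) = (4.7, 0.94)
(x₂, y₂) = (4.7, 0.94) − 0.01·(28.2, 5.64) = (4.418, 0.8836)
(x₃, y₃) = (4.418, 0.8836) − 0.01·(26.508, 5.3016) = (4.15292, 0.830584)
∂J/∂y at (4.15292, 0.830584) = 4.983504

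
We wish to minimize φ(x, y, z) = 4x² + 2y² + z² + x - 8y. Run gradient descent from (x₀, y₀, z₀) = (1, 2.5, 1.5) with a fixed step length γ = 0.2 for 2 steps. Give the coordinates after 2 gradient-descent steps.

∇φ = (8x + 1, 4y - 8, 2z)
(x₁, y₁, z₁) = (1, 2.5, 1.5) − 0.2·(9, 2, 3) = (-0.8, 2.1, 0.9)
(x₂, y₂, z₂) = (-0.8, 2.1, 0.9) − 0.2·(-5.4, 0.4, 1.8) = (0.28, 2.02, 0.54)

(0.28, 2.02, 0.54)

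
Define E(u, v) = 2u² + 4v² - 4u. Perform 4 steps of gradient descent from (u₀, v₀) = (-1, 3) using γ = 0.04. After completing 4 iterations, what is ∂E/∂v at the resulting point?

5.13153024

∇E = (4u - 4, 8v)
Step 1: at (-1, 3), ∇E = (-8, 24) → (-1, 3) − 0.04·(-8, 24) = (-0.68, 2.04)
Step 2: at (-0.68, 2.04), ∇E = (-6.72, 16.32) → (-0.68, 2.04) − 0.04·(-6.72, 16.32) = (-0.4112, 1.3872)
Step 3: at (-0.4112, 1.3872), ∇E = (-5.6448, 11.0976) → (-0.4112, 1.3872) − 0.04·(-5.6448, 11.0976) = (-0.185408, 0.943296)
Step 4: at (-0.185408, 0.943296), ∇E = (-4.741632, 7.546368) → (-0.185408, 0.943296) − 0.04·(-4.741632, 7.546368) = (0.00425728, 0.64144128)
∂E/∂v at (0.00425728, 0.64144128) = 5.13153024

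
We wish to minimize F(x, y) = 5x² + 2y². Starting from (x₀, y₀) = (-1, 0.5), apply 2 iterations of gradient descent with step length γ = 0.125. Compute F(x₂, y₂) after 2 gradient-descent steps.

∇F = (10x, 4y)
(x₁, y₁) = (-1, 0.5) − 0.125·(-10, 2) = (0.25, 0.25)
(x₂, y₂) = (0.25, 0.25) − 0.125·(2.5, 1) = (-0.0625, 0.125)
F(-0.0625, 0.125) = 0.05078125

0.05078125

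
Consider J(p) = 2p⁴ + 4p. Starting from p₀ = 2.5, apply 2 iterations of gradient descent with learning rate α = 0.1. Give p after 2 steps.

889.0912

J′(p) = 8p³ + 4
Step 1: J′(2.5) = 129; p₁ = 2.5 − 0.1·129 = -10.4
Step 2: J′(-10.4) = -8994.912; p₂ = -10.4 − 0.1·(-8994.912) = 889.0912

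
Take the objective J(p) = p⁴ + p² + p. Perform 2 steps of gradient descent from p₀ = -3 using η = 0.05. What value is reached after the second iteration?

J′(p) = 4p³ + 2p + 1
p₁ = -3 − 0.05·(-113) = 2.65
p₂ = 2.65 − 0.05·80.7385 = -1.386925

-1.386925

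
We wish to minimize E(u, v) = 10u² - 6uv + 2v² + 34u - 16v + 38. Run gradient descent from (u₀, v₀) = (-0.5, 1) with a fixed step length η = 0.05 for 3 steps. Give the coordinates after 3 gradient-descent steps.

∇E = (20u - 6v + 34, -6u + 4v - 16)
(u₁, v₁) = (-0.5, 1) − 0.05·(18, -9) = (-1.4, 1.45)
(u₂, v₂) = (-1.4, 1.45) − 0.05·(-2.7, -1.8) = (-1.265, 1.54)
(u₃, v₃) = (-1.265, 1.54) − 0.05·(-0.54, -2.25) = (-1.238, 1.6525)

(-1.238, 1.6525)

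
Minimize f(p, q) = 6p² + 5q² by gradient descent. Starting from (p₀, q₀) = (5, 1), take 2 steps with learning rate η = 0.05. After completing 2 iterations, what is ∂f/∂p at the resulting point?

∇f = (12p, 10q)
Step 1: at (5, 1), ∇f = (60, 10) → (5, 1) − 0.05·(60, 10) = (2, 0.5)
Step 2: at (2, 0.5), ∇f = (24, 5) → (2, 0.5) − 0.05·(24, 5) = (0.8, 0.25)
∂f/∂p at (0.8, 0.25) = 9.6

9.6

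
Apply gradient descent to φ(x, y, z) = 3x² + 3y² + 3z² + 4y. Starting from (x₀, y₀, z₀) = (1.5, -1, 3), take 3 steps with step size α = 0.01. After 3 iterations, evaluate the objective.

22.179728370992

∇φ = (6x, 6y + 4, 6z)
Step 1: at (1.5, -1, 3), ∇φ = (9, -2, 18) → (1.5, -1, 3) − 0.01·(9, -2, 18) = (1.41, -0.98, 2.82)
Step 2: at (1.41, -0.98, 2.82), ∇φ = (8.46, -1.88, 16.92) → (1.41, -0.98, 2.82) − 0.01·(8.46, -1.88, 16.92) = (1.3254, -0.9612, 2.6508)
Step 3: at (1.3254, -0.9612, 2.6508), ∇φ = (7.9524, -1.7672, 15.9048) → (1.3254, -0.9612, 2.6508) − 0.01·(7.9524, -1.7672, 15.9048) = (1.245876, -0.943528, 2.491752)
φ(1.245876, -0.943528, 2.491752) = 22.179728370992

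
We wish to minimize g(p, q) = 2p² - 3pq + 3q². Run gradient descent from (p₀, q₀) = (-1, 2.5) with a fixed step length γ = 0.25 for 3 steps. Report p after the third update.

∇g = (4p - 3q, -3p + 6q)
(p₁, q₁) = (-1, 2.5) − 0.25·(-11.5, 18) = (1.875, -2)
(p₂, q₂) = (1.875, -2) − 0.25·(13.5, -17.625) = (-1.5, 2.40625)
(p₃, q₃) = (-1.5, 2.40625) − 0.25·(-13.21875, 18.9375) = (1.8046875, -2.328125)
p = 1.8046875

1.8046875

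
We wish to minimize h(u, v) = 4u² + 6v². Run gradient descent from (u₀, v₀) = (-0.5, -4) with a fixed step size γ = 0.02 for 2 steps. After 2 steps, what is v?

∇h = (8u, 12v)
(u₁, v₁) = (-0.5, -4) − 0.02·(-4, -48) = (-0.42, -3.04)
(u₂, v₂) = (-0.42, -3.04) − 0.02·(-3.36, -36.48) = (-0.3528, -2.3104)
v = -2.3104

-2.3104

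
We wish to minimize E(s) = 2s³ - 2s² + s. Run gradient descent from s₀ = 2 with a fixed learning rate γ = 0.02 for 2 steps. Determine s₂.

1.442128

E′(s) = 6s² - 4s + 1
Step 1: E′(2) = 17; s₁ = 2 − 0.02·17 = 1.66
Step 2: E′(1.66) = 10.8936; s₂ = 1.66 − 0.02·10.8936 = 1.442128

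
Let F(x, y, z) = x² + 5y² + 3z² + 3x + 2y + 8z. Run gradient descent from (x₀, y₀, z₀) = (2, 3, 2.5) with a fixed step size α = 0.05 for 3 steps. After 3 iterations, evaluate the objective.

∇F = (2x + 3, 10y + 2, 6z + 8)
(x₁, y₁, z₁) = (2, 3, 2.5) − 0.05·(7, 32, 23) = (1.65, 1.4, 1.35)
(x₂, y₂, z₂) = (1.65, 1.4, 1.35) − 0.05·(6.3, 16, 16.1) = (1.335, 0.6, 0.545)
(x₃, y₃, z₃) = (1.335, 0.6, 0.545) − 0.05·(5.67, 8, 11.27) = (1.0515, 0.2, -0.0185)
F(1.0515, 0.2, -0.0185) = 4.713179

4.713179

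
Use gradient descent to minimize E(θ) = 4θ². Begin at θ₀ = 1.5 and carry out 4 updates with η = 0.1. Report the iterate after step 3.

E′(θ) = 8θ
θ₁ = 1.5 − 0.1·12 = 0.3
θ₂ = 0.3 − 0.1·2.4 = 0.06
θ₃ = 0.06 − 0.1·0.48 = 0.012

0.012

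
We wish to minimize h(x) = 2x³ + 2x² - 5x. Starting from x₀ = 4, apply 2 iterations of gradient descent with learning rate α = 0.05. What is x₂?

h′(x) = 6x² + 4x - 5
Step 1: h′(4) = 107; x₁ = 4 − 0.05·107 = -1.35
Step 2: h′(-1.35) = 0.535; x₂ = -1.35 − 0.05·0.535 = -1.37675

-1.37675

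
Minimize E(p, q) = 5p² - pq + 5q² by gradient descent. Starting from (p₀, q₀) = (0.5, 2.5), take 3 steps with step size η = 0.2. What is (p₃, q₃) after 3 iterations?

∇E = (10p - q, -p + 10q)
Step 1: at (0.5, 2.5), ∇E = (2.5, 24.5) → (0.5, 2.5) − 0.2·(2.5, 24.5) = (0, -2.4)
Step 2: at (0, -2.4), ∇E = (2.4, -24) → (0, -2.4) − 0.2·(2.4, -24) = (-0.48, 2.4)
Step 3: at (-0.48, 2.4), ∇E = (-7.2, 24.48) → (-0.48, 2.4) − 0.2·(-7.2, 24.48) = (0.96, -2.496)

(0.96, -2.496)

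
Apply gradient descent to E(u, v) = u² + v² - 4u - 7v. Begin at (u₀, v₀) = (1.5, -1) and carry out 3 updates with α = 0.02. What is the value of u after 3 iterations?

∇E = (2u - 4, 2v - 7)
Step 1: at (1.5, -1), ∇E = (-1, -9) → (1.5, -1) − 0.02·(-1, -9) = (1.52, -0.82)
Step 2: at (1.52, -0.82), ∇E = (-0.96, -8.64) → (1.52, -0.82) − 0.02·(-0.96, -8.64) = (1.5392, -0.6472)
Step 3: at (1.5392, -0.6472), ∇E = (-0.9216, -8.2944) → (1.5392, -0.6472) − 0.02·(-0.9216, -8.2944) = (1.557632, -0.481312)
u = 1.557632

1.557632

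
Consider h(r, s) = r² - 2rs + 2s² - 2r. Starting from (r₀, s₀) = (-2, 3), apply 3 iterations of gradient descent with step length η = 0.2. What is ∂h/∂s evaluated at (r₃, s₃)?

∇h = (2r - 2s - 2, -2r + 4s)
Step 1: at (-2, 3), ∇h = (-12, 16) → (-2, 3) − 0.2·(-12, 16) = (0.4, -0.2)
Step 2: at (0.4, -0.2), ∇h = (-0.8, -1.6) → (0.4, -0.2) − 0.2·(-0.8, -1.6) = (0.56, 0.12)
Step 3: at (0.56, 0.12), ∇h = (-1.12, -0.64) → (0.56, 0.12) − 0.2·(-1.12, -0.64) = (0.784, 0.248)
∂h/∂s at (0.784, 0.248) = -0.576

-0.576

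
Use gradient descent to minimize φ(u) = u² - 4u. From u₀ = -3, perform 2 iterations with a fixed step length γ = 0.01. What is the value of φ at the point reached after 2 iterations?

φ′(u) = 2u - 4
u₁ = -3 − 0.01·(-10) = -2.9
u₂ = -2.9 − 0.01·(-9.8) = -2.802
φ(-2.802) = 19.059204

19.059204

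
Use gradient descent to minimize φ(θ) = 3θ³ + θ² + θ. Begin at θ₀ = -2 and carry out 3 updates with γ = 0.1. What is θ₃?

φ′(θ) = 9θ² + 2θ + 1
Step 1: φ′(-2) = 33; θ₁ = -2 − 0.1·33 = -5.3
Step 2: φ′(-5.3) = 243.21; θ₂ = -5.3 − 0.1·243.21 = -29.621
Step 3: φ′(-29.621) = 7838.390769; θ₃ = -29.621 − 0.1·7838.390769 = -813.4600769

-813.4600769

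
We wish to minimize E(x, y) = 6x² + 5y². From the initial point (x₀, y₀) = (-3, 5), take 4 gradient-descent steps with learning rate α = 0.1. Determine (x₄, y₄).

(-0.0048, 0)

∇E = (12x, 10y)
Step 1: at (-3, 5), ∇E = (-36, 50) → (-3, 5) − 0.1·(-36, 50) = (0.6, 0)
Step 2: at (0.6, 0), ∇E = (7.2, 0) → (0.6, 0) − 0.1·(7.2, 0) = (-0.12, 0)
Step 3: at (-0.12, 0), ∇E = (-1.44, 0) → (-0.12, 0) − 0.1·(-1.44, 0) = (0.024, 0)
Step 4: at (0.024, 0), ∇E = (0.288, 0) → (0.024, 0) − 0.1·(0.288, 0) = (-0.0048, 0)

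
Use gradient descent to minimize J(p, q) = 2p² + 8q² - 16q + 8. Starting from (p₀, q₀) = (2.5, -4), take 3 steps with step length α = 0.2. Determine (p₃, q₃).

∇J = (4p, 16q - 16)
Step 1: at (2.5, -4), ∇J = (10, -80) → (2.5, -4) − 0.2·(10, -80) = (0.5, 12)
Step 2: at (0.5, 12), ∇J = (2, 176) → (0.5, 12) − 0.2·(2, 176) = (0.1, -23.2)
Step 3: at (0.1, -23.2), ∇J = (0.4, -387.2) → (0.1, -23.2) − 0.2·(0.4, -387.2) = (0.02, 54.24)

(0.02, 54.24)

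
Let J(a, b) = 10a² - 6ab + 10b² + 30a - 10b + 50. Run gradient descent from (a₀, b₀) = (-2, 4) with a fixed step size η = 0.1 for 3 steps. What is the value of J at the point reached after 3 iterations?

2198.354688

∇J = (20a - 6b + 30, -6a + 20b - 10)
(a₁, b₁) = (-2, 4) − 0.1·(-34, 82) = (1.4, -4.2)
(a₂, b₂) = (1.4, -4.2) − 0.1·(83.2, -102.4) = (-6.92, 6.04)
(a₃, b₃) = (-6.92, 6.04) − 0.1·(-144.64, 152.32) = (7.544, -9.192)
J(7.544, -9.192) = 2198.354688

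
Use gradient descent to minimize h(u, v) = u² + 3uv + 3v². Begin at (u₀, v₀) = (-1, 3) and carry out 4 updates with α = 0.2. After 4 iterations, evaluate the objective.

0.63700992

∇h = (2u + 3v, 3u + 6v)
(u₁, v₁) = (-1, 3) − 0.2·(7, 15) = (-2.4, 0)
(u₂, v₂) = (-2.4, 0) − 0.2·(-4.8, -7.2) = (-1.44, 1.44)
(u₃, v₃) = (-1.44, 1.44) − 0.2·(1.44, 4.32) = (-1.728, 0.576)
(u₄, v₄) = (-1.728, 0.576) − 0.2·(-1.728, -1.728) = (-1.3824, 0.9216)
h(-1.3824, 0.9216) = 0.63700992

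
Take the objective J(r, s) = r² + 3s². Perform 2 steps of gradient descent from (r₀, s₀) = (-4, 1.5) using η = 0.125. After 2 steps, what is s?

0.09375

∇J = (2r, 6s)
(r₁, s₁) = (-4, 1.5) − 0.125·(-8, 9) = (-3, 0.375)
(r₂, s₂) = (-3, 0.375) − 0.125·(-6, 2.25) = (-2.25, 0.09375)
s = 0.09375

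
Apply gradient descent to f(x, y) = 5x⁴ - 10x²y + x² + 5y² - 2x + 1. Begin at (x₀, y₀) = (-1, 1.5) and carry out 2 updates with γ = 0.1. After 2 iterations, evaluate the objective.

820.49479968768

∇f = (20x³ - 20xy + 2x - 2, -10x² + 10y)
(x₁, y₁) = (-1, 1.5) − 0.1·(6, 5) = (-1.6, 1)
(x₂, y₂) = (-1.6, 1) − 0.1·(-55.12, -15.6) = (3.912, 2.56)
f(3.912, 2.56) = 820.49479968768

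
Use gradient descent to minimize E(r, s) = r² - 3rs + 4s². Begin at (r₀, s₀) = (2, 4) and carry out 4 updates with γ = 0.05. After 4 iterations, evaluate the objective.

3.45185589234375

∇E = (2r - 3s, -3r + 8s)
(r₁, s₁) = (2, 4) − 0.05·(-8, 26) = (2.4, 2.7)
(r₂, s₂) = (2.4, 2.7) − 0.05·(-3.3, 14.4) = (2.565, 1.98)
(r₃, s₃) = (2.565, 1.98) − 0.05·(-0.81, 8.145) = (2.6055, 1.57275)
(r₄, s₄) = (2.6055, 1.57275) − 0.05·(0.49275, 4.7655) = (2.5808625, 1.334475)
E(2.5808625, 1.334475) = 3.45185589234375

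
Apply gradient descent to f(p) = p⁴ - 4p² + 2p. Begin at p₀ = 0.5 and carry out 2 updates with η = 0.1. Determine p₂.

0.86015

f′(p) = 4p³ - 8p + 2
p₁ = 0.5 − 0.1·(-1.5) = 0.65
p₂ = 0.65 − 0.1·(-2.1015) = 0.86015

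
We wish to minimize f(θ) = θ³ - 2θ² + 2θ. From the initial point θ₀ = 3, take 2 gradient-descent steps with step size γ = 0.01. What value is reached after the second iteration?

f′(θ) = 3θ² - 4θ + 2
Step 1: f′(3) = 17; θ₁ = 3 − 0.01·17 = 2.83
Step 2: f′(2.83) = 14.7067; θ₂ = 2.83 − 0.01·14.7067 = 2.682933

2.682933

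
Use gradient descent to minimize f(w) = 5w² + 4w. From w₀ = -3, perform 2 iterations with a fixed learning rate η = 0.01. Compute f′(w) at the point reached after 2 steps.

-21.06

f′(w) = 10w + 4
Step 1: f′(-3) = -26; w₁ = -3 − 0.01·(-26) = -2.74
Step 2: f′(-2.74) = -23.4; w₂ = -2.74 − 0.01·(-23.4) = -2.506
f′(w) at (-2.506) = -21.06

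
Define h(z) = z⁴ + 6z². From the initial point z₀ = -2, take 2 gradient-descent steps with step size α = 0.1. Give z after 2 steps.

-19.3824

h′(z) = 4z³ + 12z
z₁ = -2 − 0.1·(-56) = 3.6
z₂ = 3.6 − 0.1·229.824 = -19.3824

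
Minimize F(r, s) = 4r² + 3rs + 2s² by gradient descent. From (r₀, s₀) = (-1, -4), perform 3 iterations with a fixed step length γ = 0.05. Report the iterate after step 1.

(0, -3.05)

∇F = (8r + 3s, 3r + 4s)
Step 1: at (-1, -4), ∇F = (-20, -19) → (-1, -4) − 0.05·(-20, -19) = (0, -3.05)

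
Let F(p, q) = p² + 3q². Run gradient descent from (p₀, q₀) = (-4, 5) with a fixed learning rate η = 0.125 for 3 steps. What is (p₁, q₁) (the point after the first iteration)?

∇F = (2p, 6q)
Step 1: at (-4, 5), ∇F = (-8, 30) → (-4, 5) − 0.125·(-8, 30) = (-3, 1.25)

(-3, 1.25)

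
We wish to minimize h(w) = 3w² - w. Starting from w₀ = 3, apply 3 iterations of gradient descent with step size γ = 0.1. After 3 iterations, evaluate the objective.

0.015312

h′(w) = 6w - 1
w₁ = 3 − 0.1·17 = 1.3
w₂ = 1.3 − 0.1·6.8 = 0.62
w₃ = 0.62 − 0.1·2.72 = 0.348
h(0.348) = 0.015312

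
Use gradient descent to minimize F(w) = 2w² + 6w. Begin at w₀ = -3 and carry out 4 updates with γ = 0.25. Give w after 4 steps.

-1.5

F′(w) = 4w + 6
Step 1: F′(-3) = -6; w₁ = -3 − 0.25·(-6) = -1.5
Step 2: F′(-1.5) = 0; w₂ = -1.5 − 0.25·0 = -1.5
Step 3: F′(-1.5) = 0; w₃ = -1.5 − 0.25·0 = -1.5
Step 4: F′(-1.5) = 0; w₄ = -1.5 − 0.25·0 = -1.5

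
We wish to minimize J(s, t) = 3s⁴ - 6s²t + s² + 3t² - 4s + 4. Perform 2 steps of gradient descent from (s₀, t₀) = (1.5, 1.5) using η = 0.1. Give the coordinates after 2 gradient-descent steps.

∇J = (12s³ - 12st + 2s - 4, -6s² + 6t)
(s₁, t₁) = (1.5, 1.5) − 0.1·(12.5, -4.5) = (0.25, 1.95)
(s₂, t₂) = (0.25, 1.95) − 0.1·(-9.1625, 11.325) = (1.16625, 0.8175)

(1.16625, 0.8175)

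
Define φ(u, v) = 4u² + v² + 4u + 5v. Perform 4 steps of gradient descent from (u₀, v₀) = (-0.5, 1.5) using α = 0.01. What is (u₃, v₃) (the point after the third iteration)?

∇φ = (8u + 4, 2v + 5)
Step 1: at (-0.5, 1.5), ∇φ = (0, 8) → (-0.5, 1.5) − 0.01·(0, 8) = (-0.5, 1.42)
Step 2: at (-0.5, 1.42), ∇φ = (0, 7.84) → (-0.5, 1.42) − 0.01·(0, 7.84) = (-0.5, 1.3416)
Step 3: at (-0.5, 1.3416), ∇φ = (0, 7.6832) → (-0.5, 1.3416) − 0.01·(0, 7.6832) = (-0.5, 1.264768)

(-0.5, 1.264768)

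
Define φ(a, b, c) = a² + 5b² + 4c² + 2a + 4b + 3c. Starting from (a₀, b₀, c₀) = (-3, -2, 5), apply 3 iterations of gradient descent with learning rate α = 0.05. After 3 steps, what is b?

-0.6

∇φ = (2a + 2, 10b + 4, 8c + 3)
(a₁, b₁, c₁) = (-3, -2, 5) − 0.05·(-4, -16, 43) = (-2.8, -1.2, 2.85)
(a₂, b₂, c₂) = (-2.8, -1.2, 2.85) − 0.05·(-3.6, -8, 25.8) = (-2.62, -0.8, 1.56)
(a₃, b₃, c₃) = (-2.62, -0.8, 1.56) − 0.05·(-3.24, -4, 15.48) = (-2.458, -0.6, 0.786)
b = -0.6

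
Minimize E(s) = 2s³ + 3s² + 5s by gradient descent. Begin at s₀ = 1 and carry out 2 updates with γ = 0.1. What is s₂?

-1.074

E′(s) = 6s² + 6s + 5
s₁ = 1 − 0.1·17 = -0.7
s₂ = -0.7 − 0.1·3.74 = -1.074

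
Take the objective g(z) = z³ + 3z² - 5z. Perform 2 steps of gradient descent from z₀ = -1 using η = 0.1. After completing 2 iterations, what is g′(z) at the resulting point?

g′(z) = 3z² + 6z - 5
z₁ = -1 − 0.1·(-8) = -0.2
z₂ = -0.2 − 0.1·(-6.08) = 0.408
g′(z) at (0.408) = -2.052608

-2.052608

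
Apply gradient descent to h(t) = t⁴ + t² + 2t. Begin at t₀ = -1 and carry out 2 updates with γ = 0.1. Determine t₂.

h′(t) = 4t³ + 2t + 2
t₁ = -1 − 0.1·(-4) = -0.6
t₂ = -0.6 − 0.1·(-0.064) = -0.5936

-0.5936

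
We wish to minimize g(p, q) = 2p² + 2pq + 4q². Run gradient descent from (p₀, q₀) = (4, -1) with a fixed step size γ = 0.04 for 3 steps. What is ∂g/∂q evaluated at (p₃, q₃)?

∇g = (4p + 2q, 2p + 8q)
Step 1: at (4, -1), ∇g = (14, 0) → (4, -1) − 0.04·(14, 0) = (3.44, -1)
Step 2: at (3.44, -1), ∇g = (11.76, -1.12) → (3.44, -1) − 0.04·(11.76, -1.12) = (2.9696, -0.9552)
Step 3: at (2.9696, -0.9552), ∇g = (9.968, -1.7024) → (2.9696, -0.9552) − 0.04·(9.968, -1.7024) = (2.57088, -0.887104)
∂g/∂q at (2.57088, -0.887104) = -1.955072

-1.955072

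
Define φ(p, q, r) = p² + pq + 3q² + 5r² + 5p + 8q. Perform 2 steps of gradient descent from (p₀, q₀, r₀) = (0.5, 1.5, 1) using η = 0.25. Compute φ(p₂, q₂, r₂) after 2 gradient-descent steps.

∇φ = (2p + q + 5, p + 6q + 8, 10r)
(p₁, q₁, r₁) = (0.5, 1.5, 1) − 0.25·(7.5, 17.5, 10) = (-1.375, -2.875, -1.5)
(p₂, q₂, r₂) = (-1.375, -2.875, -1.5) − 0.25·(-0.625, -10.625, -15) = (-1.21875, -0.21875, 2.25)
φ(-1.21875, -0.21875, 2.25) = 19.3642578125

19.3642578125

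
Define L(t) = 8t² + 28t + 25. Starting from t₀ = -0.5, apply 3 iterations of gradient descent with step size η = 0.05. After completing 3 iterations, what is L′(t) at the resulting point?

0.16

L′(t) = 16t + 28
t₁ = -0.5 − 0.05·20 = -1.5
t₂ = -1.5 − 0.05·4 = -1.7
t₃ = -1.7 − 0.05·0.8 = -1.74
L′(t) at (-1.74) = 0.16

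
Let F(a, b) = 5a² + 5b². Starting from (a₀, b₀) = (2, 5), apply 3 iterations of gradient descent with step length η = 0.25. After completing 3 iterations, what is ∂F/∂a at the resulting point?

-67.5

∇F = (10a, 10b)
(a₁, b₁) = (2, 5) − 0.25·(20, 50) = (-3, -7.5)
(a₂, b₂) = (-3, -7.5) − 0.25·(-30, -75) = (4.5, 11.25)
(a₃, b₃) = (4.5, 11.25) − 0.25·(45, 112.5) = (-6.75, -16.875)
∂F/∂a at (-6.75, -16.875) = -67.5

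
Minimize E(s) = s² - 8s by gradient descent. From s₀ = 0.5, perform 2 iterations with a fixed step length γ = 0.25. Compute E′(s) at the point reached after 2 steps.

-1.75

E′(s) = 2s - 8
Step 1: E′(0.5) = -7; s₁ = 0.5 − 0.25·(-7) = 2.25
Step 2: E′(2.25) = -3.5; s₂ = 2.25 − 0.25·(-3.5) = 3.125
E′(s) at (3.125) = -1.75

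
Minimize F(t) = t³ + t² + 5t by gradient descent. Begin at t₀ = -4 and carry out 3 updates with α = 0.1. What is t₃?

-275.5451875

F′(t) = 3t² + 2t + 5
t₁ = -4 − 0.1·45 = -8.5
t₂ = -8.5 − 0.1·204.75 = -28.975
t₃ = -28.975 − 0.1·2465.701875 = -275.5451875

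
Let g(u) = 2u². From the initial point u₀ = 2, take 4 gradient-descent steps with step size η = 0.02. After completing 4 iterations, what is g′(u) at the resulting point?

5.73114368

g′(u) = 4u
Step 1: g′(2) = 8; u₁ = 2 − 0.02·8 = 1.84
Step 2: g′(1.84) = 7.36; u₂ = 1.84 − 0.02·7.36 = 1.6928
Step 3: g′(1.6928) = 6.7712; u₃ = 1.6928 − 0.02·6.7712 = 1.557376
Step 4: g′(1.557376) = 6.229504; u₄ = 1.557376 − 0.02·6.229504 = 1.43278592
g′(u) at (1.43278592) = 5.73114368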